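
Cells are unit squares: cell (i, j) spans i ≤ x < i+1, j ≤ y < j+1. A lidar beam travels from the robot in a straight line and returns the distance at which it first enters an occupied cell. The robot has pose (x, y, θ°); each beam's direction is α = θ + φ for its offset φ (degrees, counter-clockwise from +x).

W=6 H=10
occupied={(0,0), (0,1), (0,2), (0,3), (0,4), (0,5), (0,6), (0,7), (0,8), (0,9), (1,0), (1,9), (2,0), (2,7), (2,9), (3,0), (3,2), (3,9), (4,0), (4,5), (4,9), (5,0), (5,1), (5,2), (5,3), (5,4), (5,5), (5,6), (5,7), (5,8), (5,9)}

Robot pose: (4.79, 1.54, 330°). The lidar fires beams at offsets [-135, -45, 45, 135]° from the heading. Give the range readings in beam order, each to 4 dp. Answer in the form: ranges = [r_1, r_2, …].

beam 1: φ=-135°, α=195°
  direction (-0.9659, -0.2588); cell (4,1); t to first gridline: x 0.8179, y 2.0864 (then +1.0353 / +3.8637)
    (3,1) via x @ 0.8179
    (2,1) via x @ 1.8531
    (2,0) via y @ 2.0864  # hit
  → r_1 = 2.0864
beam 2: φ=-45°, α=285°
  direction (0.2588, -0.9659); cell (4,1); t to first gridline: x 0.8114, y 0.5590 (then +3.8637 / +1.0353)
    (4,0) via y @ 0.5590  # hit
  → r_2 = 0.5590
beam 3: φ=45°, α=15°
  direction (0.9659, 0.2588); cell (4,1); t to first gridline: x 0.2174, y 1.7773 (then +1.0353 / +3.8637)
    (5,1) via x @ 0.2174  # hit
  → r_3 = 0.2174
beam 4: φ=135°, α=105°
  direction (-0.2588, 0.9659); cell (4,1); t to first gridline: x 3.0523, y 0.4762 (then +3.8637 / +1.0353)
    (4,2) via y @ 0.4762
    (4,3) via y @ 1.5115
    (4,4) via y @ 2.5468
    (3,4) via x @ 3.0523
    (3,5) via y @ 3.5821
    (3,6) via y @ 4.6173
    (3,7) via y @ 5.6526
    (3,8) via y @ 6.6879
    (2,8) via x @ 6.9160
    (2,9) via y @ 7.7232  # hit
  → r_4 = 7.7232

ranges = [2.0864, 0.5590, 0.2174, 7.7232]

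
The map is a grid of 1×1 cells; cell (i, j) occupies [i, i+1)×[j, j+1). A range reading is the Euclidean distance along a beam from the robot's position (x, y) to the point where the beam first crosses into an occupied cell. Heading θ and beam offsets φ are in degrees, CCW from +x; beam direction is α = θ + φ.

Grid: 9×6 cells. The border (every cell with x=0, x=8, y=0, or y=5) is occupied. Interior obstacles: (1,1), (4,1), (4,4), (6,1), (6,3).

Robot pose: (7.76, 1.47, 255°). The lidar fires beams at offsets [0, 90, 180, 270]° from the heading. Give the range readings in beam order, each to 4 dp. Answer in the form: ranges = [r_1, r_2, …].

beam 1: φ=0°, α=255°
  dir = (cos 255°, sin 255°) = (-0.2588, -0.9659); from cell (7,1)
  next x-line at t=2.9364, next y-line at t=0.4866; Δt_x=3.8637, Δt_y=1.0353
    y: enter (7,0) at t=0.4866 ← occupied
  → r_1 = 0.4866
beam 2: φ=90°, α=345°
  dir = (cos 345°, sin 345°) = (0.9659, -0.2588); from cell (7,1)
  next x-line at t=0.2485, next y-line at t=1.8159; Δt_x=1.0353, Δt_y=3.8637
    x: enter (8,1) at t=0.2485 ← occupied
  → r_2 = 0.2485
beam 3: φ=180°, α=75°
  dir = (cos 75°, sin 75°) = (0.2588, 0.9659); from cell (7,1)
  next x-line at t=0.9273, next y-line at t=0.5487; Δt_x=3.8637, Δt_y=1.0353
    y: enter (7,2) at t=0.5487
    x: enter (8,2) at t=0.9273 ← occupied
  → r_3 = 0.9273
beam 4: φ=270°, α=165°
  dir = (cos 165°, sin 165°) = (-0.9659, 0.2588); from cell (7,1)
  next x-line at t=0.7868, next y-line at t=2.0478; Δt_x=1.0353, Δt_y=3.8637
    x: enter (6,1) at t=0.7868 ← occupied
  → r_4 = 0.7868

ranges = [0.4866, 0.2485, 0.9273, 0.7868]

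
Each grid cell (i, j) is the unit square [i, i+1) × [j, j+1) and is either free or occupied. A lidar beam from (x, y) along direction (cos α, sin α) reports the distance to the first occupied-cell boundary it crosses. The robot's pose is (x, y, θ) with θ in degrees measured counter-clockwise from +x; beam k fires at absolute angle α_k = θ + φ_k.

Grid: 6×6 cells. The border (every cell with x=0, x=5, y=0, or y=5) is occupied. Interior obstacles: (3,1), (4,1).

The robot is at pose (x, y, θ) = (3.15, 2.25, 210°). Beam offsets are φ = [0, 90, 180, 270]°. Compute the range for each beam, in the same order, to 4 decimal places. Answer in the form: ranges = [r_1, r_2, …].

beam 1: φ=0°, α=210°
  cosα=-0.8660 sinα=-0.5000 | (3,2) | tMaxX 0.1732 tMaxY 0.5000 | tΔX 1.1547 tΔY 2.0000
    t=0.1732 [x] (2,2)
    t=0.5000 [y] (2,1)
    t=1.3279 [x] (1,1)
    t=2.4826 [x] (0,1) — stop
  → r_1 = 2.4826
beam 2: φ=90°, α=300°
  cosα=0.5000 sinα=-0.8660 | (3,2) | tMaxX 1.7000 tMaxY 0.2887 | tΔX 2.0000 tΔY 1.1547
    t=0.2887 [y] (3,1) — stop
  → r_2 = 0.2887
beam 3: φ=180°, α=30°
  cosα=0.8660 sinα=0.5000 | (3,2) | tMaxX 0.9815 tMaxY 1.5000 | tΔX 1.1547 tΔY 2.0000
    t=0.9815 [x] (4,2)
    t=1.5000 [y] (4,3)
    t=2.1362 [x] (5,3) — stop
  → r_3 = 2.1362
beam 4: φ=270°, α=120°
  cosα=-0.5000 sinα=0.8660 | (3,2) | tMaxX 0.3000 tMaxY 0.8660 | tΔX 2.0000 tΔY 1.1547
    t=0.3000 [x] (2,2)
    t=0.8660 [y] (2,3)
    t=2.0207 [y] (2,4)
    t=2.3000 [x] (1,4)
    t=3.1754 [y] (1,5) — stop
  → r_4 = 3.1754

ranges = [2.4826, 0.2887, 2.1362, 3.1754]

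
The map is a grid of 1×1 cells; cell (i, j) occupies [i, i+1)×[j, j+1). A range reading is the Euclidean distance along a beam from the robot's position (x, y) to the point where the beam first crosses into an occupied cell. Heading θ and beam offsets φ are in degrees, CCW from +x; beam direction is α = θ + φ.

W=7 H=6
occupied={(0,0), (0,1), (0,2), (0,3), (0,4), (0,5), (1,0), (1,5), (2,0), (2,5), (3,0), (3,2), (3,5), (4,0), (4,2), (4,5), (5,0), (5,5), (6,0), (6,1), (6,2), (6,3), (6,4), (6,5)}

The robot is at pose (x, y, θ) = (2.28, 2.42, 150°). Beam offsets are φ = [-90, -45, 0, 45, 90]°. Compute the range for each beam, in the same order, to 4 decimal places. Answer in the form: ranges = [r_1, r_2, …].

ranges = [2.9791, 2.6710, 1.4780, 1.3252, 1.6397]

beam 1: φ=-90°, α=60°
  cosα=0.5000 sinα=0.8660 | (2,2) | tMaxX 1.4400 tMaxY 0.6697 | tΔX 2.0000 tΔY 1.1547
    t=0.6697 [y] (2,3)
    t=1.4400 [x] (3,3)
    t=1.8244 [y] (3,4)
    t=2.9791 [y] (3,5) — stop
  → r_1 = 2.9791
beam 2: φ=-45°, α=105°
  cosα=-0.2588 sinα=0.9659 | (2,2) | tMaxX 1.0818 tMaxY 0.6005 | tΔX 3.8637 tΔY 1.0353
    t=0.6005 [y] (2,3)
    t=1.0818 [x] (1,3)
    t=1.6357 [y] (1,4)
    t=2.6710 [y] (1,5) — stop
  → r_2 = 2.6710
beam 3: φ=0°, α=150°
  cosα=-0.8660 sinα=0.5000 | (2,2) | tMaxX 0.3233 tMaxY 1.1600 | tΔX 1.1547 tΔY 2.0000
    t=0.3233 [x] (1,2)
    t=1.1600 [y] (1,3)
    t=1.4780 [x] (0,3) — stop
  → r_3 = 1.4780
beam 4: φ=45°, α=195°
  cosα=-0.9659 sinα=-0.2588 | (2,2) | tMaxX 0.2899 tMaxY 1.6228 | tΔX 1.0353 tΔY 3.8637
    t=0.2899 [x] (1,2)
    t=1.3252 [x] (0,2) — stop
  → r_4 = 1.3252
beam 5: φ=90°, α=240°
  cosα=-0.5000 sinα=-0.8660 | (2,2) | tMaxX 0.5600 tMaxY 0.4850 | tΔX 2.0000 tΔY 1.1547
    t=0.4850 [y] (2,1)
    t=0.5600 [x] (1,1)
    t=1.6397 [y] (1,0) — stop
  → r_5 = 1.6397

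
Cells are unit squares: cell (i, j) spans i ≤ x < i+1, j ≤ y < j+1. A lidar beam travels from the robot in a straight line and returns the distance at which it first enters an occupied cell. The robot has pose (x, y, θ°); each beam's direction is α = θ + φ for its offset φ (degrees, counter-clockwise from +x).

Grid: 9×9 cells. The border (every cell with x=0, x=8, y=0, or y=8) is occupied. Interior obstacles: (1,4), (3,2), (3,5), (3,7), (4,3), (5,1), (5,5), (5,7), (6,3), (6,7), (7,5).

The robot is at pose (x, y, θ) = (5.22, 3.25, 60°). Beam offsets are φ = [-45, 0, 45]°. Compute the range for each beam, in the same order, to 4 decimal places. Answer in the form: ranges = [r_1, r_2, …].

ranges = [0.8075, 5.4848, 4.7137]

beam 1: φ=-45°, α=15°
  dir = (cos 15°, sin 15°) = (0.9659, 0.2588); from cell (5,3)
  next x-line at t=0.8075, next y-line at t=2.8978; Δt_x=1.0353, Δt_y=3.8637
    x: enter (6,3) at t=0.8075 ← occupied
  → r_1 = 0.8075
beam 2: φ=0°, α=60°
  dir = (cos 60°, sin 60°) = (0.5000, 0.8660); from cell (5,3)
  next x-line at t=1.5600, next y-line at t=0.8660; Δt_x=2.0000, Δt_y=1.1547
    y: enter (5,4) at t=0.8660
    x: enter (6,4) at t=1.5600
    y: enter (6,5) at t=2.0207
    y: enter (6,6) at t=3.1754
    x: enter (7,6) at t=3.5600
    y: enter (7,7) at t=4.3301
    y: enter (7,8) at t=5.4848 ← occupied
  → r_2 = 5.4848
beam 3: φ=45°, α=105°
  dir = (cos 105°, sin 105°) = (-0.2588, 0.9659); from cell (5,3)
  next x-line at t=0.8500, next y-line at t=0.7765; Δt_x=3.8637, Δt_y=1.0353
    y: enter (5,4) at t=0.7765
    x: enter (4,4) at t=0.8500
    y: enter (4,5) at t=1.8117
    y: enter (4,6) at t=2.8470
    y: enter (4,7) at t=3.8823
    x: enter (3,7) at t=4.7137 ← occupied
  → r_3 = 4.7137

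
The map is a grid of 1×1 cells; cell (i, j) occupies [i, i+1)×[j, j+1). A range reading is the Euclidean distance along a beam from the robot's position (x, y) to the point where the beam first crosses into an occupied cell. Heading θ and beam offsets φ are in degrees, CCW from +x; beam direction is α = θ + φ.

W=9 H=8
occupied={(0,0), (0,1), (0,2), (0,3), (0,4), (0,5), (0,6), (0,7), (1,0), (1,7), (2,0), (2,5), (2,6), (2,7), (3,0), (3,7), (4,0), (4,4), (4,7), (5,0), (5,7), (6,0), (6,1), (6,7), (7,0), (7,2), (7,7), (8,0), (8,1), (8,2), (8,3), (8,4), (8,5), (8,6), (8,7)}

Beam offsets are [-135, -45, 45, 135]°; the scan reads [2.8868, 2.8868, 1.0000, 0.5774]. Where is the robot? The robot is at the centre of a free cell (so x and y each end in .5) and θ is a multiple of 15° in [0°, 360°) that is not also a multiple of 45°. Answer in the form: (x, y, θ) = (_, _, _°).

(x, y, θ) = (1.5, 3.5, 75°)

The pose lattice has 37·16 = 592 candidates. Test each by forward raycasting.
  (5.5, 3.5, 255°): beam 1 = 1.0000 ≠ 2.8868 ✗
  (7.5, 1.5, 210°): beam 1 = 0.5176 ≠ 2.8868 ✗
  (3.5, 2.5, 285°): beam 2 = 1.7321 ≠ 2.8868 ✗
  …
  (1.5, 3.5, 75°): r_1=2.8868, r_2=2.8868, r_3=1.0000, r_4=0.5774 — all match ✓
No second candidate reproduces the full scan.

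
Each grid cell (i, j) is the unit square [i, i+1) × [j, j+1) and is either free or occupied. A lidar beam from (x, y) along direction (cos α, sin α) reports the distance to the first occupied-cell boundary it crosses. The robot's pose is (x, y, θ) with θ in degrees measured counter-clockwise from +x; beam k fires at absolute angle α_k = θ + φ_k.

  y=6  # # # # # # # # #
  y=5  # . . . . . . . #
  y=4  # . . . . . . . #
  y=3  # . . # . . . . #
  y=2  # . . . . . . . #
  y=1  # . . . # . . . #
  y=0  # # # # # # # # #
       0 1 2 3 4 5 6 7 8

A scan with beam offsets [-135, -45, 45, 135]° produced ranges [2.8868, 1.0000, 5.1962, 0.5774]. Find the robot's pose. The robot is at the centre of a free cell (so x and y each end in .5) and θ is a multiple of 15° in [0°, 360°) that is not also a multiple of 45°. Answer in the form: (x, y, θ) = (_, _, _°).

The pose lattice has 33·16 = 528 candidates. Test each by forward raycasting.
  (6.5, 5.5, 165°): beam 1 = 1.0000 ≠ 2.8868 ✗
  (1.5, 3.5, 165°): beam 1 = 5.0000 ≠ 2.8868 ✗
  (5.5, 4.5, 255°): beam 1 = 1.7321 ≠ 2.8868 ✗
  …
  (3.5, 2.5, 345°): r_1=2.8868, r_2=1.0000, r_3=5.1962, r_4=0.5774 — all match ✓
Only this pose fits every beam.

(x, y, θ) = (3.5, 2.5, 345°)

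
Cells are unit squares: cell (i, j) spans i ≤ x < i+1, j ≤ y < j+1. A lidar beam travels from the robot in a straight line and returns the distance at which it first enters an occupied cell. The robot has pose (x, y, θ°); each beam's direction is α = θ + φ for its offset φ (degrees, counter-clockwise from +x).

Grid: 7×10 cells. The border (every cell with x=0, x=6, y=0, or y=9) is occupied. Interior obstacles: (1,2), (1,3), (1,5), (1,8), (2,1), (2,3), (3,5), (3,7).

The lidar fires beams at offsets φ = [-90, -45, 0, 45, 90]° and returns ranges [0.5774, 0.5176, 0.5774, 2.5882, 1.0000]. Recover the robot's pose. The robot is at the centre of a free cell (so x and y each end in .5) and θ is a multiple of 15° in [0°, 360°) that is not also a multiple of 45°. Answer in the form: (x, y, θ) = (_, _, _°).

(x, y, θ) = (2.5, 8.5, 210°)

Candidates: 32 free-cell centres × 16 headings = 512 poses. Raycast each; keep the one whose scan matches to 4 dp.
  (1.5, 6.5, 255°): beam 1 = 0.5176 ≠ 0.5774 ✗
  (1.5, 7.5, 60°): beam 1 = 5.1962 ≠ 0.5774 ✗
  (5.5, 2.5, 195°): beam 1 = 6.7293 ≠ 0.5774 ✗
  (4.5, 2.5, 150°): beam 1 = 3.0000 ≠ 0.5774 ✗
  (2.5, 5.5, 345°): beam 1 = 1.5529 ≠ 0.5774 ✗
  …
  (2.5, 8.5, 210°): r_1=0.5774, r_2=0.5176, r_3=0.5774, r_4=2.5882, r_5=1.0000 — all match ✓
Unique over the lattice → pose = (2.5, 8.5, 210°).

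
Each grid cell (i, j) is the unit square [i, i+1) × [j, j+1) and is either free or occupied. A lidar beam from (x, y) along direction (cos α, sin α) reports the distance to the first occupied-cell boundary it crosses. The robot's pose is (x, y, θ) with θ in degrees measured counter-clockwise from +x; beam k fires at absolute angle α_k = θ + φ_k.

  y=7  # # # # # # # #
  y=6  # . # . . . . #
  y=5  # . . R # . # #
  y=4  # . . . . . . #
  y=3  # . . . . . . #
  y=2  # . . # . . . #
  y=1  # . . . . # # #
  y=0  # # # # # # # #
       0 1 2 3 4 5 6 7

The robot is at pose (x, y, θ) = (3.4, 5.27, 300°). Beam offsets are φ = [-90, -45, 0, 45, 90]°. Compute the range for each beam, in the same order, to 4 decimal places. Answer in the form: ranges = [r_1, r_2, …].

ranges = [2.7713, 4.4206, 3.7759, 0.6212, 0.6928]

beam 1: φ=-90°, α=210°
  cosα=-0.8660 sinα=-0.5000 | (3,5) | tMaxX 0.4619 tMaxY 0.5400 | tΔX 1.1547 tΔY 2.0000
    t=0.4619 [x] (2,5)
    t=0.5400 [y] (2,4)
    t=1.6166 [x] (1,4)
    t=2.5400 [y] (1,3)
    t=2.7713 [x] (0,3) — stop
  → r_1 = 2.7713
beam 2: φ=-45°, α=255°
  cosα=-0.2588 sinα=-0.9659 | (3,5) | tMaxX 1.5455 tMaxY 0.2795 | tΔX 3.8637 tΔY 1.0353
    t=0.2795 [y] (3,4)
    t=1.3148 [y] (3,3)
    t=1.5455 [x] (2,3)
    t=2.3501 [y] (2,2)
    t=3.3854 [y] (2,1)
    t=4.4206 [y] (2,0) — stop
  → r_2 = 4.4206
beam 3: φ=0°, α=300°
  cosα=0.5000 sinα=-0.8660 | (3,5) | tMaxX 1.2000 tMaxY 0.3118 | tΔX 2.0000 tΔY 1.1547
    t=0.3118 [y] (3,4)
    t=1.2000 [x] (4,4)
    t=1.4665 [y] (4,3)
    t=2.6212 [y] (4,2)
    t=3.2000 [x] (5,2)
    t=3.7759 [y] (5,1) — stop
  → r_3 = 3.7759
beam 4: φ=45°, α=345°
  cosα=0.9659 sinα=-0.2588 | (3,5) | tMaxX 0.6212 tMaxY 1.0432 | tΔX 1.0353 tΔY 3.8637
    t=0.6212 [x] (4,5) — stop
  → r_4 = 0.6212
beam 5: φ=90°, α=30°
  cosα=0.8660 sinα=0.5000 | (3,5) | tMaxX 0.6928 tMaxY 1.4600 | tΔX 1.1547 tΔY 2.0000
    t=0.6928 [x] (4,5) — stop
  → r_5 = 0.6928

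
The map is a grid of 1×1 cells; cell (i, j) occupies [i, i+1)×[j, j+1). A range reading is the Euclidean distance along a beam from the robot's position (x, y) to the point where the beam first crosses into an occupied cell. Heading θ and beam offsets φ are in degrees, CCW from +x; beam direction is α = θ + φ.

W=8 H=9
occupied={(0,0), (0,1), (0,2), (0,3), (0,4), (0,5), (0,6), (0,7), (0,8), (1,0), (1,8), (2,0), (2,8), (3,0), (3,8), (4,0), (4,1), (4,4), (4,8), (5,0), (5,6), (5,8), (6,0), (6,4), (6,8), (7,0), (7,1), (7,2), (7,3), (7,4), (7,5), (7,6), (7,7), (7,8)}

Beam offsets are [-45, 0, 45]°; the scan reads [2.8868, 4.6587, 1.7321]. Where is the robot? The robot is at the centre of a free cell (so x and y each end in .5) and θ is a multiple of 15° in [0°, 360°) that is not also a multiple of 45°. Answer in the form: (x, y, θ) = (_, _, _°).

Enumerate (i+0.5, j+0.5, θ) over the 38 free cells and 16 admissible headings. For each, cast all 3 beams and compare to the given ranges.
  (2.5, 2.5, 30°): beam 1 = 1.9319 ≠ 2.8868 ✗
  (2.5, 1.5, 165°): beam 1 = 3.0000 ≠ 2.8868 ✗
  (2.5, 5.5, 30°): beam 1 = 1.9319 ≠ 2.8868 ✗
  (6.5, 1.5, 75°): beam 1 = 0.5774 ≠ 2.8868 ✗
  …
  (2.5, 3.5, 345°): r_1=2.8868, r_2=4.6587, r_3=1.7321 — all match ✓
Unique over the lattice → pose = (2.5, 3.5, 345°).

(x, y, θ) = (2.5, 3.5, 345°)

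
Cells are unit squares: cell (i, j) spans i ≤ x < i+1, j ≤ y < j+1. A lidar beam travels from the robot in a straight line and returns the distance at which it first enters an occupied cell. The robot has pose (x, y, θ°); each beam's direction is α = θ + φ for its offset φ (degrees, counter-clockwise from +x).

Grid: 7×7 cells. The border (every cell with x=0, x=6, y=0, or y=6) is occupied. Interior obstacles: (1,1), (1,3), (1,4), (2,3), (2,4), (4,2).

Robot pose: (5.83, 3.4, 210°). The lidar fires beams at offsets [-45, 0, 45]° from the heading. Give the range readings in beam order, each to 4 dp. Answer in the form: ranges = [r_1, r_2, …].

beam 1: φ=-45°, α=165°
  d=(-0.9659,0.2588)  start (5,3)  tX=0.8593 tY=2.3182  stride 1/|dx|=1.0353 1/|dy|=3.8637
    cross x-line → (4,3), t=0.8593
    cross x-line → (3,3), t=1.8946
    cross y-line → (3,4), t=2.3182
    cross x-line → (2,4), t=2.9298 (wall)
  → r_1 = 2.9298
beam 2: φ=0°, α=210°
  d=(-0.8660,-0.5000)  start (5,3)  tX=0.9584 tY=0.8000  stride 1/|dx|=1.1547 1/|dy|=2.0000
    cross y-line → (5,2), t=0.8000
    cross x-line → (4,2), t=0.9584 (wall)
  → r_2 = 0.9584
beam 3: φ=45°, α=255°
  d=(-0.2588,-0.9659)  start (5,3)  tX=3.2069 tY=0.4141  stride 1/|dx|=3.8637 1/|dy|=1.0353
    cross y-line → (5,2), t=0.4141
    cross y-line → (5,1), t=1.4494
    cross y-line → (5,0), t=2.4847 (wall)
  → r_3 = 2.4847

ranges = [2.9298, 0.9584, 2.4847]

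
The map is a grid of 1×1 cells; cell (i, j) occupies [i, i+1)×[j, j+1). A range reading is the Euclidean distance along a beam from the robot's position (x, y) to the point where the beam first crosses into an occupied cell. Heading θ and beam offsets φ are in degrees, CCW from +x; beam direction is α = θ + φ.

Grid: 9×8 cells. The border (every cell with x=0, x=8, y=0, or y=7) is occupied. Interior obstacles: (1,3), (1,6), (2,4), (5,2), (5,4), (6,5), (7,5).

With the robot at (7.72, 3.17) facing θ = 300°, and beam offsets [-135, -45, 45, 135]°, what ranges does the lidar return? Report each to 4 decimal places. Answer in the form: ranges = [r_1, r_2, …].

ranges = [4.8865, 2.2465, 0.2899, 1.0818]

beam 1: φ=-135°, α=165°
  cosα=-0.9659 sinα=0.2588 | (7,3) | tMaxX 0.7454 tMaxY 3.2069 | tΔX 1.0353 tΔY 3.8637
    t=0.7454 [x] (6,3)
    t=1.7807 [x] (5,3)
    t=2.8160 [x] (4,3)
    t=3.2069 [y] (4,4)
    t=3.8512 [x] (3,4)
    t=4.8865 [x] (2,4) — stop
  → r_1 = 4.8865
beam 2: φ=-45°, α=255°
  cosα=-0.2588 sinα=-0.9659 | (7,3) | tMaxX 2.7819 tMaxY 0.1760 | tΔX 3.8637 tΔY 1.0353
    t=0.1760 [y] (7,2)
    t=1.2113 [y] (7,1)
    t=2.2465 [y] (7,0) — stop
  → r_2 = 2.2465
beam 3: φ=45°, α=345°
  cosα=0.9659 sinα=-0.2588 | (7,3) | tMaxX 0.2899 tMaxY 0.6568 | tΔX 1.0353 tΔY 3.8637
    t=0.2899 [x] (8,3) — stop
  → r_3 = 0.2899
beam 4: φ=135°, α=75°
  cosα=0.2588 sinα=0.9659 | (7,3) | tMaxX 1.0818 tMaxY 0.8593 | tΔX 3.8637 tΔY 1.0353
    t=0.8593 [y] (7,4)
    t=1.0818 [x] (8,4) — stop
  → r_4 = 1.0818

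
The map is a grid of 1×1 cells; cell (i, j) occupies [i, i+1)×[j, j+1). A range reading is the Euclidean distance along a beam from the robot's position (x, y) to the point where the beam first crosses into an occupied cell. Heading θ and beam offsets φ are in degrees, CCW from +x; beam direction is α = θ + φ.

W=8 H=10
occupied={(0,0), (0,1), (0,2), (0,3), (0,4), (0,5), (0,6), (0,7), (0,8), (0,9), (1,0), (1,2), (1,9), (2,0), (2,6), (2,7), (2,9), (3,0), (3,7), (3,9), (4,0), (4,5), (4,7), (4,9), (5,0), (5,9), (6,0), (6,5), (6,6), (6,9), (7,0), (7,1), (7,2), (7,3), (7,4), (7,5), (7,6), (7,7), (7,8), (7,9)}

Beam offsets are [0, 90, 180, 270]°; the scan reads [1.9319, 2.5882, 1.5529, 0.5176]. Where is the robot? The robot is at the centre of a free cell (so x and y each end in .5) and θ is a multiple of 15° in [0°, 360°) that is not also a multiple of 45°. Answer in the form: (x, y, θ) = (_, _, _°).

(x, y, θ) = (5.5, 8.5, 165°)

The pose lattice has 40·16 = 640 candidates. Test each by forward raycasting.
  (6.5, 2.5, 165°): beam 1 = 5.6940 ≠ 1.9319 ✗
  (1.5, 3.5, 195°): beam 1 = 0.5176 ≠ 1.9319 ✗
  (3.5, 5.5, 240°): beam 1 = 3.0000 ≠ 1.9319 ✗
  (1.5, 6.5, 300°): beam 1 = 6.3509 ≠ 1.9319 ✗
  (1.5, 5.5, 300°): beam 1 = 5.1962 ≠ 1.9319 ✗
  …
  (5.5, 8.5, 165°): r_1=1.9319, r_2=2.5882, r_3=1.5529, r_4=0.5176 — all match ✓
No second candidate reproduces the full scan.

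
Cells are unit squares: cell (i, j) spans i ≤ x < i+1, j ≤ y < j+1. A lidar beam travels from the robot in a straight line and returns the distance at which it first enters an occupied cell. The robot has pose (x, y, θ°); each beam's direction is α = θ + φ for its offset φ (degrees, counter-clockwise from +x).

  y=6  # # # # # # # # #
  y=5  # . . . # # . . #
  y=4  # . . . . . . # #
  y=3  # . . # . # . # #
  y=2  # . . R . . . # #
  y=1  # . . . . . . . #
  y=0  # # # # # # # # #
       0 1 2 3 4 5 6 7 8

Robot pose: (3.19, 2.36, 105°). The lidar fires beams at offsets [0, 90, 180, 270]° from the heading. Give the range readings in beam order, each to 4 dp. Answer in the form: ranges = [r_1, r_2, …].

ranges = [0.6626, 2.2673, 1.4080, 2.4728]

beam 1: φ=0°, α=105°
  dir = (cos 105°, sin 105°) = (-0.2588, 0.9659); from cell (3,2)
  next x-line at t=0.7341, next y-line at t=0.6626; Δt_x=3.8637, Δt_y=1.0353
    y: enter (3,3) at t=0.6626 ← occupied
  → r_1 = 0.6626
beam 2: φ=90°, α=195°
  dir = (cos 195°, sin 195°) = (-0.9659, -0.2588); from cell (3,2)
  next x-line at t=0.1967, next y-line at t=1.3909; Δt_x=1.0353, Δt_y=3.8637
    x: enter (2,2) at t=0.1967
    x: enter (1,2) at t=1.2320
    y: enter (1,1) at t=1.3909
    x: enter (0,1) at t=2.2673 ← occupied
  → r_2 = 2.2673
beam 3: φ=180°, α=285°
  dir = (cos 285°, sin 285°) = (0.2588, -0.9659); from cell (3,2)
  next x-line at t=3.1296, next y-line at t=0.3727; Δt_x=3.8637, Δt_y=1.0353
    y: enter (3,1) at t=0.3727
    y: enter (3,0) at t=1.4080 ← occupied
  → r_3 = 1.4080
beam 4: φ=270°, α=15°
  dir = (cos 15°, sin 15°) = (0.9659, 0.2588); from cell (3,2)
  next x-line at t=0.8386, next y-line at t=2.4728; Δt_x=1.0353, Δt_y=3.8637
    x: enter (4,2) at t=0.8386
    x: enter (5,2) at t=1.8738
    y: enter (5,3) at t=2.4728 ← occupied
  → r_4 = 2.4728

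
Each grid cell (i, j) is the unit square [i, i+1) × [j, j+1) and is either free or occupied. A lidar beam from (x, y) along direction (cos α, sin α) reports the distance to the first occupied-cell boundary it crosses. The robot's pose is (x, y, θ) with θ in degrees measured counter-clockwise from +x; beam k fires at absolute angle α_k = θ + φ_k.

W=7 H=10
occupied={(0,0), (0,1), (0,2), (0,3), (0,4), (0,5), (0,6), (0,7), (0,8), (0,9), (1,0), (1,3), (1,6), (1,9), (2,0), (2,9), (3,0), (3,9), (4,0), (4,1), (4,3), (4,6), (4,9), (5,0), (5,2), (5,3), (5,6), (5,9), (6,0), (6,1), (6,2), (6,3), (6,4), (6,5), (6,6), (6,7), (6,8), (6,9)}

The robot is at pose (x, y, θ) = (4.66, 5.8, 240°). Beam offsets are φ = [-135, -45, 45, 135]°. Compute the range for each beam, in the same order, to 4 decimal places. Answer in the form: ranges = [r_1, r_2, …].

beam 1: φ=-135°, α=105°
  direction (-0.2588, 0.9659); cell (4,5); t to first gridline: x 2.5500, y 0.2071 (then +3.8637 / +1.0353)
    (4,6) via y @ 0.2071  # hit
  → r_1 = 0.2071
beam 2: φ=-45°, α=195°
  direction (-0.9659, -0.2588); cell (4,5); t to first gridline: x 0.6833, y 3.0910 (then +1.0353 / +3.8637)
    (3,5) via x @ 0.6833
    (2,5) via x @ 1.7186
    (1,5) via x @ 2.7538
    (1,4) via y @ 3.0910
    (0,4) via x @ 3.7891  # hit
  → r_2 = 3.7891
beam 3: φ=45°, α=285°
  direction (0.2588, -0.9659); cell (4,5); t to first gridline: x 1.3137, y 0.8282 (then +3.8637 / +1.0353)
    (4,4) via y @ 0.8282
    (5,4) via x @ 1.3137
    (5,3) via y @ 1.8635  # hit
  → r_3 = 1.8635
beam 4: φ=135°, α=15°
  direction (0.9659, 0.2588); cell (4,5); t to first gridline: x 0.3520, y 0.7727 (then +1.0353 / +3.8637)
    (5,5) via x @ 0.3520
    (5,6) via y @ 0.7727  # hit
  → r_4 = 0.7727

ranges = [0.2071, 3.7891, 1.8635, 0.7727]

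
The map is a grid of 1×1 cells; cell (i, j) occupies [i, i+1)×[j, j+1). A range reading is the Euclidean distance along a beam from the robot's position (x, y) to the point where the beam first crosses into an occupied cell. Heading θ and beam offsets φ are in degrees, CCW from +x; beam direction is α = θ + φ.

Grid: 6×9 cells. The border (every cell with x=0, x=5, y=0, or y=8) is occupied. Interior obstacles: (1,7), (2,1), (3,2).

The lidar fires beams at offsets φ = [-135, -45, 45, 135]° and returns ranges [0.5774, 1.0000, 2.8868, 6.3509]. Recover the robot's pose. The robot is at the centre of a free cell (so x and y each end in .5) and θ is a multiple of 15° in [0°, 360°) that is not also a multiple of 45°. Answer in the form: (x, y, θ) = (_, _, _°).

Enumerate (i+0.5, j+0.5, θ) over the 25 free cells and 16 admissible headings. For each, cast all 4 beams and compare to the given ranges.
  (3.5, 1.5, 345°): beam 2 = 0.5774 ≠ 1.0000 ✗
  (4.5, 3.5, 75°): beam 1 = 1.0000 ≠ 0.5774 ✗
  (3.5, 6.5, 330°): beam 1 = 2.5882 ≠ 0.5774 ✗
  (2.5, 6.5, 210°): beam 1 = 1.5529 ≠ 0.5774 ✗
  …
  (4.5, 6.5, 105°): r_1=0.5774, r_2=1.0000, r_3=2.8868, r_4=6.3509 — all match ✓
Unique over the lattice → pose = (4.5, 6.5, 105°).

(x, y, θ) = (4.5, 6.5, 105°)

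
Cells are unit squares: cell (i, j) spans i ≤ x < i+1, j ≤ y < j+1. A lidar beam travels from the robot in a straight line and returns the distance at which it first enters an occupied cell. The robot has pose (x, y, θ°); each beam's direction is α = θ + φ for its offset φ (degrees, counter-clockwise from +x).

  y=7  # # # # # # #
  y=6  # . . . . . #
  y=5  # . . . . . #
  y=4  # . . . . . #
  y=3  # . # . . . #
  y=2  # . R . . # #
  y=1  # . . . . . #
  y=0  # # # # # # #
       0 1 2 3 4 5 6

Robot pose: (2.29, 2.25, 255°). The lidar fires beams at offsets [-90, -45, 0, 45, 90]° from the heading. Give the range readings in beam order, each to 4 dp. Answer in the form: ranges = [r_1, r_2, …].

beam 1: φ=-90°, α=165°
  cosα=-0.9659 sinα=0.2588 | (2,2) | tMaxX 0.3002 tMaxY 2.8978 | tΔX 1.0353 tΔY 3.8637
    t=0.3002 [x] (1,2)
    t=1.3355 [x] (0,2) — stop
  → r_1 = 1.3355
beam 2: φ=-45°, α=210°
  cosα=-0.8660 sinα=-0.5000 | (2,2) | tMaxX 0.3349 tMaxY 0.5000 | tΔX 1.1547 tΔY 2.0000
    t=0.3349 [x] (1,2)
    t=0.5000 [y] (1,1)
    t=1.4896 [x] (0,1) — stop
  → r_2 = 1.4896
beam 3: φ=0°, α=255°
  cosα=-0.2588 sinα=-0.9659 | (2,2) | tMaxX 1.1205 tMaxY 0.2588 | tΔX 3.8637 tΔY 1.0353
    t=0.2588 [y] (2,1)
    t=1.1205 [x] (1,1)
    t=1.2941 [y] (1,0) — stop
  → r_3 = 1.2941
beam 4: φ=45°, α=300°
  cosα=0.5000 sinα=-0.8660 | (2,2) | tMaxX 1.4200 tMaxY 0.2887 | tΔX 2.0000 tΔY 1.1547
    t=0.2887 [y] (2,1)
    t=1.4200 [x] (3,1)
    t=1.4434 [y] (3,0) — stop
  → r_4 = 1.4434
beam 5: φ=90°, α=345°
  cosα=0.9659 sinα=-0.2588 | (2,2) | tMaxX 0.7350 tMaxY 0.9659 | tΔX 1.0353 tΔY 3.8637
    t=0.7350 [x] (3,2)
    t=0.9659 [y] (3,1)
    t=1.7703 [x] (4,1)
    t=2.8056 [x] (5,1)
    t=3.8409 [x] (6,1) — stop
  → r_5 = 3.8409

ranges = [1.3355, 1.4896, 1.2941, 1.4434, 3.8409]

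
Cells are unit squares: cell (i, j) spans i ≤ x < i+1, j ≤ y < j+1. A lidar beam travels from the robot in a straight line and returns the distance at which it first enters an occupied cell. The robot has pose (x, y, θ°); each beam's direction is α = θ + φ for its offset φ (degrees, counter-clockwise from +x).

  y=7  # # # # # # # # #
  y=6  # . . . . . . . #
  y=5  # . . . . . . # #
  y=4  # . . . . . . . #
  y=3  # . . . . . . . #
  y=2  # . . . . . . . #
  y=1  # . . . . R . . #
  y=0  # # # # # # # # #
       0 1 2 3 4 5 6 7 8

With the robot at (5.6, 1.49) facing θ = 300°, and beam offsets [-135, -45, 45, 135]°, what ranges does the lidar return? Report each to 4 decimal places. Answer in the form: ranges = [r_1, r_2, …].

ranges = [4.7623, 0.5073, 1.8932, 5.7044]

beam 1: φ=-135°, α=165°
  dir = (cos 165°, sin 165°) = (-0.9659, 0.2588); from cell (5,1)
  next x-line at t=0.6212, next y-line at t=1.9705; Δt_x=1.0353, Δt_y=3.8637
    x: enter (4,1) at t=0.6212
    x: enter (3,1) at t=1.6564
    y: enter (3,2) at t=1.9705
    x: enter (2,2) at t=2.6917
    x: enter (1,2) at t=3.7270
    x: enter (0,2) at t=4.7623 ← occupied
  → r_1 = 4.7623
beam 2: φ=-45°, α=255°
  dir = (cos 255°, sin 255°) = (-0.2588, -0.9659); from cell (5,1)
  next x-line at t=2.3182, next y-line at t=0.5073; Δt_x=3.8637, Δt_y=1.0353
    y: enter (5,0) at t=0.5073 ← occupied
  → r_2 = 0.5073
beam 3: φ=45°, α=345°
  dir = (cos 345°, sin 345°) = (0.9659, -0.2588); from cell (5,1)
  next x-line at t=0.4141, next y-line at t=1.8932; Δt_x=1.0353, Δt_y=3.8637
    x: enter (6,1) at t=0.4141
    x: enter (7,1) at t=1.4494
    y: enter (7,0) at t=1.8932 ← occupied
  → r_3 = 1.8932
beam 4: φ=135°, α=75°
  dir = (cos 75°, sin 75°) = (0.2588, 0.9659); from cell (5,1)
  next x-line at t=1.5455, next y-line at t=0.5280; Δt_x=3.8637, Δt_y=1.0353
    y: enter (5,2) at t=0.5280
    x: enter (6,2) at t=1.5455
    y: enter (6,3) at t=1.5633
    y: enter (6,4) at t=2.5985
    y: enter (6,5) at t=3.6338
    y: enter (6,6) at t=4.6691
    x: enter (7,6) at t=5.4092
    y: enter (7,7) at t=5.7044 ← occupied
  → r_4 = 5.7044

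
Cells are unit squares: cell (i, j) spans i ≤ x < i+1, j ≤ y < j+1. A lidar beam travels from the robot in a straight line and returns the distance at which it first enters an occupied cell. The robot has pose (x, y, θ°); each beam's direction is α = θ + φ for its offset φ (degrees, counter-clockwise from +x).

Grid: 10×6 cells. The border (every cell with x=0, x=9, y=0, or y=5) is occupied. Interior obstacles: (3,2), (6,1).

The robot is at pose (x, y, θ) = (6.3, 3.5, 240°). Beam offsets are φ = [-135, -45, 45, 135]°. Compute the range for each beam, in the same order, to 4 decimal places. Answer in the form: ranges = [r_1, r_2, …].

ranges = [1.5529, 2.3811, 1.5529, 2.7952]

beam 1: φ=-135°, α=105°
  direction (-0.2588, 0.9659); cell (6,3); t to first gridline: x 1.1591, y 0.5176 (then +3.8637 / +1.0353)
    (6,4) via y @ 0.5176
    (5,4) via x @ 1.1591
    (5,5) via y @ 1.5529  # hit
  → r_1 = 1.5529
beam 2: φ=-45°, α=195°
  direction (-0.9659, -0.2588); cell (6,3); t to first gridline: x 0.3106, y 1.9319 (then +1.0353 / +3.8637)
    (5,3) via x @ 0.3106
    (4,3) via x @ 1.3459
    (4,2) via y @ 1.9319
    (3,2) via x @ 2.3811  # hit
  → r_2 = 2.3811
beam 3: φ=45°, α=285°
  direction (0.2588, -0.9659); cell (6,3); t to first gridline: x 2.7046, y 0.5176 (then +3.8637 / +1.0353)
    (6,2) via y @ 0.5176
    (6,1) via y @ 1.5529  # hit
  → r_3 = 1.5529
beam 4: φ=135°, α=15°
  direction (0.9659, 0.2588); cell (6,3); t to first gridline: x 0.7247, y 1.9319 (then +1.0353 / +3.8637)
    (7,3) via x @ 0.7247
    (8,3) via x @ 1.7600
    (8,4) via y @ 1.9319
    (9,4) via x @ 2.7952  # hit
  → r_4 = 2.7952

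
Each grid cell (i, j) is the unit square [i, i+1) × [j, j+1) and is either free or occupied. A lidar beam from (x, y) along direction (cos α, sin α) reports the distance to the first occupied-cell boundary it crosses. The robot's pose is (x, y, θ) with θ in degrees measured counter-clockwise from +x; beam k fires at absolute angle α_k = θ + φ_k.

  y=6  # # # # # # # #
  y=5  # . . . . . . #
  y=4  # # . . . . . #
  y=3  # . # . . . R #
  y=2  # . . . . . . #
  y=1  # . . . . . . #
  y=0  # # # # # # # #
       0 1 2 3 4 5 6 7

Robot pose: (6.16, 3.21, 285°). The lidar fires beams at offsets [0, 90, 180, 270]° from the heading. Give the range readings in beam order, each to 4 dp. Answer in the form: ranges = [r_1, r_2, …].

beam 1: φ=0°, α=285°
  d=(0.2588,-0.9659)  start (6,3)  tX=3.2455 tY=0.2174  stride 1/|dx|=3.8637 1/|dy|=1.0353
    cross y-line → (6,2), t=0.2174
    cross y-line → (6,1), t=1.2527
    cross y-line → (6,0), t=2.2880 (wall)
  → r_1 = 2.2880
beam 2: φ=90°, α=15°
  d=(0.9659,0.2588)  start (6,3)  tX=0.8696 tY=3.0523  stride 1/|dx|=1.0353 1/|dy|=3.8637
    cross x-line → (7,3), t=0.8696 (wall)
  → r_2 = 0.8696
beam 3: φ=180°, α=105°
  d=(-0.2588,0.9659)  start (6,3)  tX=0.6182 tY=0.8179  stride 1/|dx|=3.8637 1/|dy|=1.0353
    cross x-line → (5,3), t=0.6182
    cross y-line → (5,4), t=0.8179
    cross y-line → (5,5), t=1.8531
    cross y-line → (5,6), t=2.8884 (wall)
  → r_3 = 2.8884
beam 4: φ=270°, α=195°
  d=(-0.9659,-0.2588)  start (6,3)  tX=0.1656 tY=0.8114  stride 1/|dx|=1.0353 1/|dy|=3.8637
    cross x-line → (5,3), t=0.1656
    cross y-line → (5,2), t=0.8114
    cross x-line → (4,2), t=1.2009
    cross x-line → (3,2), t=2.2362
    cross x-line → (2,2), t=3.2715
    cross x-line → (1,2), t=4.3067
    cross y-line → (1,1), t=4.6751
    cross x-line → (0,1), t=5.3420 (wall)
  → r_4 = 5.3420

ranges = [2.2880, 0.8696, 2.8884, 5.3420]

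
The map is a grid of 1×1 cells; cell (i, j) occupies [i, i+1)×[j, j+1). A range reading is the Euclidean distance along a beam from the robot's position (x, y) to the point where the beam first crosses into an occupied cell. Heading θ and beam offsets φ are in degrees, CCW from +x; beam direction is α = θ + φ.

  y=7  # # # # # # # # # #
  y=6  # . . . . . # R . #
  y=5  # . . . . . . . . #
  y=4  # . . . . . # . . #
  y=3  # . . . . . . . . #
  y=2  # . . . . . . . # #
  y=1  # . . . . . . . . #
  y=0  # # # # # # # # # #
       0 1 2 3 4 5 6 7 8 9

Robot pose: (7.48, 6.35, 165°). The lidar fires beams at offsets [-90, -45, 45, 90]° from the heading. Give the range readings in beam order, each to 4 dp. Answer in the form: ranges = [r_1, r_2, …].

ranges = [0.6729, 0.7506, 0.5543, 1.8546]

beam 1: φ=-90°, α=75°
  dir = (cos 75°, sin 75°) = (0.2588, 0.9659); from cell (7,6)
  next x-line at t=2.0091, next y-line at t=0.6729; Δt_x=3.8637, Δt_y=1.0353
    y: enter (7,7) at t=0.6729 ← occupied
  → r_1 = 0.6729
beam 2: φ=-45°, α=120°
  dir = (cos 120°, sin 120°) = (-0.5000, 0.8660); from cell (7,6)
  next x-line at t=0.9600, next y-line at t=0.7506; Δt_x=2.0000, Δt_y=1.1547
    y: enter (7,7) at t=0.7506 ← occupied
  → r_2 = 0.7506
beam 3: φ=45°, α=210°
  dir = (cos 210°, sin 210°) = (-0.8660, -0.5000); from cell (7,6)
  next x-line at t=0.5543, next y-line at t=0.7000; Δt_x=1.1547, Δt_y=2.0000
    x: enter (6,6) at t=0.5543 ← occupied
  → r_3 = 0.5543
beam 4: φ=90°, α=255°
  dir = (cos 255°, sin 255°) = (-0.2588, -0.9659); from cell (7,6)
  next x-line at t=1.8546, next y-line at t=0.3623; Δt_x=3.8637, Δt_y=1.0353
    y: enter (7,5) at t=0.3623
    y: enter (7,4) at t=1.3976
    x: enter (6,4) at t=1.8546 ← occupied
  → r_4 = 1.8546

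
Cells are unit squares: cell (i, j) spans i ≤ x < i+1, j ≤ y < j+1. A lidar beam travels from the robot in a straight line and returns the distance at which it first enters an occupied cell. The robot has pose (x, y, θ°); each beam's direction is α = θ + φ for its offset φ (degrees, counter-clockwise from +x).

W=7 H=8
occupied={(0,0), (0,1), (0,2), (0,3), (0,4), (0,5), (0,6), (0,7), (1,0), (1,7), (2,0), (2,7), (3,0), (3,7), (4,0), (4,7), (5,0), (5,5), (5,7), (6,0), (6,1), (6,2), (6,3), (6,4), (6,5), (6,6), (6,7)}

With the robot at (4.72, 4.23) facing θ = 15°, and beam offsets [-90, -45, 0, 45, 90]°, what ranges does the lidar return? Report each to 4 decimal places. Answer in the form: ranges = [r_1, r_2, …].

ranges = [3.3439, 1.4780, 1.3252, 0.8891, 2.8677]

beam 1: φ=-90°, α=285°
  direction (0.2588, -0.9659); cell (4,4); t to first gridline: x 1.0818, y 0.2381 (then +3.8637 / +1.0353)
    (4,3) via y @ 0.2381
    (5,3) via x @ 1.0818
    (5,2) via y @ 1.2734
    (5,1) via y @ 2.3087
    (5,0) via y @ 3.3439  # hit
  → r_1 = 3.3439
beam 2: φ=-45°, α=330°
  direction (0.8660, -0.5000); cell (4,4); t to first gridline: x 0.3233, y 0.4600 (then +1.1547 / +2.0000)
    (5,4) via x @ 0.3233
    (5,3) via y @ 0.4600
    (6,3) via x @ 1.4780  # hit
  → r_2 = 1.4780
beam 3: φ=0°, α=15°
  direction (0.9659, 0.2588); cell (4,4); t to first gridline: x 0.2899, y 2.9751 (then +1.0353 / +3.8637)
    (5,4) via x @ 0.2899
    (6,4) via x @ 1.3252  # hit
  → r_3 = 1.3252
beam 4: φ=45°, α=60°
  direction (0.5000, 0.8660); cell (4,4); t to first gridline: x 0.5600, y 0.8891 (then +2.0000 / +1.1547)
    (5,4) via x @ 0.5600
    (5,5) via y @ 0.8891  # hit
  → r_4 = 0.8891
beam 5: φ=90°, α=105°
  direction (-0.2588, 0.9659); cell (4,4); t to first gridline: x 2.7819, y 0.7972 (then +3.8637 / +1.0353)
    (4,5) via y @ 0.7972
    (4,6) via y @ 1.8324
    (3,6) via x @ 2.7819
    (3,7) via y @ 2.8677  # hit
  → r_5 = 2.8677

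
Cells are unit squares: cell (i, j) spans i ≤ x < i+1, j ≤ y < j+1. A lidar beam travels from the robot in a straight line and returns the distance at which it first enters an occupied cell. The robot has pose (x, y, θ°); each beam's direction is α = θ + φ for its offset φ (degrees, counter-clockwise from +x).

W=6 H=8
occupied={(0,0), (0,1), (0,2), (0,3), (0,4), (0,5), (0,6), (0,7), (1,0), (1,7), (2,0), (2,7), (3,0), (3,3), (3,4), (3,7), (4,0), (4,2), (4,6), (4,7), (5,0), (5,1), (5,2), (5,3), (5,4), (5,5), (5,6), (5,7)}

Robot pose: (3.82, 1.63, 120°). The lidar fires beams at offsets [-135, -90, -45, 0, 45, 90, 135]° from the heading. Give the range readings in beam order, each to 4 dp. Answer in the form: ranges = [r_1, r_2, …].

beam 1: φ=-135°, α=345°
  cosα=0.9659 sinα=-0.2588 | (3,1) | tMaxX 0.1863 tMaxY 2.4341 | tΔX 1.0353 tΔY 3.8637
    t=0.1863 [x] (4,1)
    t=1.2216 [x] (5,1) — stop
  → r_1 = 1.2216
beam 2: φ=-90°, α=30°
  cosα=0.8660 sinα=0.5000 | (3,1) | tMaxX 0.2078 tMaxY 0.7400 | tΔX 1.1547 tΔY 2.0000
    t=0.2078 [x] (4,1)
    t=0.7400 [y] (4,2) — stop
  → r_2 = 0.7400
beam 3: φ=-45°, α=75°
  cosα=0.2588 sinα=0.9659 | (3,1) | tMaxX 0.6955 tMaxY 0.3831 | tΔX 3.8637 tΔY 1.0353
    t=0.3831 [y] (3,2)
    t=0.6955 [x] (4,2) — stop
  → r_3 = 0.6955
beam 4: φ=0°, α=120°
  cosα=-0.5000 sinα=0.8660 | (3,1) | tMaxX 1.6400 tMaxY 0.4272 | tΔX 2.0000 tΔY 1.1547
    t=0.4272 [y] (3,2)
    t=1.5819 [y] (3,3) — stop
  → r_4 = 1.5819
beam 5: φ=45°, α=165°
  cosα=-0.9659 sinα=0.2588 | (3,1) | tMaxX 0.8489 tMaxY 1.4296 | tΔX 1.0353 tΔY 3.8637
    t=0.8489 [x] (2,1)
    t=1.4296 [y] (2,2)
    t=1.8842 [x] (1,2)
    t=2.9195 [x] (0,2) — stop
  → r_5 = 2.9195
beam 6: φ=90°, α=210°
  cosα=-0.8660 sinα=-0.5000 | (3,1) | tMaxX 0.9469 tMaxY 1.2600 | tΔX 1.1547 tΔY 2.0000
    t=0.9469 [x] (2,1)
    t=1.2600 [y] (2,0) — stop
  → r_6 = 1.2600
beam 7: φ=135°, α=255°
  cosα=-0.2588 sinα=-0.9659 | (3,1) | tMaxX 3.1682 tMaxY 0.6522 | tΔX 3.8637 tΔY 1.0353
    t=0.6522 [y] (3,0) — stop
  → r_7 = 0.6522

ranges = [1.2216, 0.7400, 0.6955, 1.5819, 2.9195, 1.2600, 0.6522]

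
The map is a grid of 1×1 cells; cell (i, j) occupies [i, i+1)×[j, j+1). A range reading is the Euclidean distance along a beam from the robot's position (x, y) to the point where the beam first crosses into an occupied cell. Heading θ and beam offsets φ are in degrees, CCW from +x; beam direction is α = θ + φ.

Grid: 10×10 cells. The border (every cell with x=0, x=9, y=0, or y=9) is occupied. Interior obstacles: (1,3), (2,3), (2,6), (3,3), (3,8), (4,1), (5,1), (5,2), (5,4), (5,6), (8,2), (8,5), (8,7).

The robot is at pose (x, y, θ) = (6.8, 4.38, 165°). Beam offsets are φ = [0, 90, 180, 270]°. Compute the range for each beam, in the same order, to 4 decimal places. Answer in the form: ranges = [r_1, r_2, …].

beam 1: φ=0°, α=165°
  direction (-0.9659, 0.2588); cell (6,4); t to first gridline: x 0.8282, y 2.3955 (then +1.0353 / +3.8637)
    (5,4) via x @ 0.8282  # hit
  → r_1 = 0.8282
beam 2: φ=90°, α=255°
  direction (-0.2588, -0.9659); cell (6,4); t to first gridline: x 3.0910, y 0.3934 (then +3.8637 / +1.0353)
    (6,3) via y @ 0.3934
    (6,2) via y @ 1.4287
    (6,1) via y @ 2.4640
    (5,1) via x @ 3.0910  # hit
  → r_2 = 3.0910
beam 3: φ=180°, α=345°
  direction (0.9659, -0.2588); cell (6,4); t to first gridline: x 0.2071, y 1.4682 (then +1.0353 / +3.8637)
    (7,4) via x @ 0.2071
    (8,4) via x @ 1.2423
    (8,3) via y @ 1.4682
    (9,3) via x @ 2.2776  # hit
  → r_3 = 2.2776
beam 4: φ=270°, α=75°
  direction (0.2588, 0.9659); cell (6,4); t to first gridline: x 0.7727, y 0.6419 (then +3.8637 / +1.0353)
    (6,5) via y @ 0.6419
    (7,5) via x @ 0.7727
    (7,6) via y @ 1.6771
    (7,7) via y @ 2.7124
    (7,8) via y @ 3.7477
    (8,8) via x @ 4.6364
    (8,9) via y @ 4.7830  # hit
  → r_4 = 4.7830

ranges = [0.8282, 3.0910, 2.2776, 4.7830]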